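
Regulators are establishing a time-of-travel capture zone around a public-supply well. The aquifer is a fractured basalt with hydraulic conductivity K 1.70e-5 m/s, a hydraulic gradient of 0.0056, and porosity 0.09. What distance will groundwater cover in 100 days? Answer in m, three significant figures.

9.14 m

K = 1.70e-5 m/s × 86400 s/d = 1.469 m/d
Darcy flux q = K·i = 1.469 × 0.0056 = 0.008225 m/d
v = Ki/n = 1.469·0.0056/0.09 = 0.09139 m/d
L = v × T = 0.09139 × 100 = 9.139 m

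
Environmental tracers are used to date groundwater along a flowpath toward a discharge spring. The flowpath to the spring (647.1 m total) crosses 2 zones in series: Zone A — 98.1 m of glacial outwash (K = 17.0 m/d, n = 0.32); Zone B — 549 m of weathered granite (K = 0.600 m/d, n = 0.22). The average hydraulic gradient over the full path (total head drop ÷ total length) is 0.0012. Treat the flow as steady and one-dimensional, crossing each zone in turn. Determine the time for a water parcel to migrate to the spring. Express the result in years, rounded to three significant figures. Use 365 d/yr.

Steady 1-D flow in series ⇒ the Darcy flux q is identical in every zone and the zone head losses add (resistances L/K in series).
Σ(L/K) = 98.1/17.0 + 549/0.600 = 5.771 + 915.0 = 920.8 d
K_eq = L_total / Σ(L/K) = 647.1 / 920.8 = 0.7028 m/d
q = K_eq · i = 0.7028 × 0.0012 = 8.433e-4 m/d (same in every zone)
Zone A: v = q/n = 8.433e-4/0.32 = 0.002635 m/d → t_A = 98.1/0.002635 = 37220 d
Zone B: v = q/n = 8.433e-4/0.22 = 0.003833 m/d → t_B = 549/0.003833 = 143200 d
Total t = 37220 + 143200 = 180400 d
   = 180400 / 365 = 494 yr

494 years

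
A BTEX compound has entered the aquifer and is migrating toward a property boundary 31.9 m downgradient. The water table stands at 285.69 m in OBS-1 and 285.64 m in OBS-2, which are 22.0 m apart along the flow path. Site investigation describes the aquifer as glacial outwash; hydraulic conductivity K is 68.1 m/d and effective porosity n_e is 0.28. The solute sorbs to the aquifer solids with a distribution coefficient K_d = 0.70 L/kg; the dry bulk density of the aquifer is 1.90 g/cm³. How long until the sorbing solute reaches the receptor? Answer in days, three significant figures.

332 days

Hydraulic gradient i = (285.69 − 285.64) / 22.0 = 0.05 / 22.0 = 0.002273
q = Ki = 68.1 × 0.002273 = 0.1548 m/d
Seepage velocity v = q / n = 0.1548 / 0.28 = 0.5528 m/d
Retardation R = 1 + ρ_b·K_d/n = 1 + 1.90×0.70/0.28 = 5.750
Contaminant velocity v_c = v/R = 0.5528/5.750 = 0.09613 m/d
t = L/v_c = 31.9/0.09613 = 331.8 d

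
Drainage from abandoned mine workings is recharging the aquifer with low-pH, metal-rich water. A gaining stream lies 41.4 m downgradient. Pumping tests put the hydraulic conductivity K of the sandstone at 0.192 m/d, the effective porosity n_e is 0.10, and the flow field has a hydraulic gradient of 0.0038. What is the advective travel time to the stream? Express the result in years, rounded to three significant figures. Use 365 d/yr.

15.5 years

Darcy flux q = K·i = 0.192 × 0.0038 = 7.296e-4 m/d
Average linear velocity = 7.296e-4 / 0.10 = 0.007296 m/d
t = L / v = 41.4 / 0.007296 = 5674 d
   = 5674 / 365 = 15.5 yr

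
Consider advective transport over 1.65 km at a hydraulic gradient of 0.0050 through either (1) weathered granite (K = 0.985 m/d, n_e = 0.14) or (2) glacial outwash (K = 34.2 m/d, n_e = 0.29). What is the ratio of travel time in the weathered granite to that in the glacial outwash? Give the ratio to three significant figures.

16.8

Unit 1 (weathered granite): v = 0.985×0.0050/0.14 = 0.03518 m/d, t = 1650/0.03518 = 46900 d
Unit 2 (glacial outwash): v = 34.2×0.0050/0.29 = 0.5897 m/d, t = 1650/0.5897 = 2798 d
t(weathered granite) / t(glacial outwash) = 46900/2798 = 16.8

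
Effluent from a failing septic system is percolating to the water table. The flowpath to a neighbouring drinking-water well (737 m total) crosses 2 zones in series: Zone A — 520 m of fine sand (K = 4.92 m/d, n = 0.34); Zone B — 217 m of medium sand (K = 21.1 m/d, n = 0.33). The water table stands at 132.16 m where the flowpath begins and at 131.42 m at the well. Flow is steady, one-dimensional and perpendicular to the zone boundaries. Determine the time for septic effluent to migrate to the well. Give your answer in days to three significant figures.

38900 days

Total head drop ΔH = 132.16 − 131.42 = 0.74 m
Continuity: the same q passes through each zone, so ΔH = q·Σ(L_j/K_j) — the zones act as resistances in series.
Σ(L/K) = 520/4.92 + 217/21.1 = 105.7 + 10.28 = 116.0 d
q = ΔH / Σ(L/K) = 0.74 / 116.0 = 0.006381 m/d (same in every zone)
Zone A: v = q/n = 0.006381/0.34 = 0.01877 m/d → t_A = 520/0.01877 = 27710 d
Zone B: v = q/n = 0.006381/0.33 = 0.01934 m/d → t_B = 217/0.01934 = 11220 d
Total t = 27710 + 11220 = 38930 d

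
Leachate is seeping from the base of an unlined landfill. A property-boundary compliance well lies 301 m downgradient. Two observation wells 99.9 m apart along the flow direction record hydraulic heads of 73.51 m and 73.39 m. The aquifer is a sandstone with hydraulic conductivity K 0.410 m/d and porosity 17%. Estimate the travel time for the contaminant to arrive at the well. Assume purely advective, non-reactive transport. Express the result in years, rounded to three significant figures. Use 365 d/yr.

285 years

Hydraulic gradient i = (73.51 − 73.39) / 99.9 = 0.12 / 99.9 = 0.001201
Specific discharge q = 0.410 × 0.001201 = 4.925e-4 m/d
v_s = q/n_e = 4.925e-4/0.17 = 0.002897 m/d
t = L / v = 301 / 0.002897 = 103900 d
   = 103900 / 365 = 285 yr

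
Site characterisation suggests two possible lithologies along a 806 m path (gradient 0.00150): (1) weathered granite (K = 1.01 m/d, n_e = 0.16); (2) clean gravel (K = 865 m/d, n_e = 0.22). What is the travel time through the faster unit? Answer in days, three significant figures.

Unit 1 (weathered granite): v = 1.01×0.0015/0.16 = 0.009469 m/d, t = 806/0.009469 = 85120 d
Unit 2 (clean gravel): v = 865×0.0015/0.22 = 5.898 m/d, t = 806/5.898 = 136.7 d
Faster unit: t = 137 d

137 days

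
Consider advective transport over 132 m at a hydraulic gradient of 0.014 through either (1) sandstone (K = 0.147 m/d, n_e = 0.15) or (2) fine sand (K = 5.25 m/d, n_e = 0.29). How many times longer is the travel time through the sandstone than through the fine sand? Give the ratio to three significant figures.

Unit 1 (sandstone): v = 0.147×0.014/0.15 = 0.01372 m/d, t = 132/0.01372 = 9621 d
Unit 2 (fine sand): v = 5.25×0.014/0.29 = 0.2534 m/d, t = 132/0.2534 = 520.8 d
t(sandstone) / t(fine sand) = 9621/520.8 = 18.5

18.5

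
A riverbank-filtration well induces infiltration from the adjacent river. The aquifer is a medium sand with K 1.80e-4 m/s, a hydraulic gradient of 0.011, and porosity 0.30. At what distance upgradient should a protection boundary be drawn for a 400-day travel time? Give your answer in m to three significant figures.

K = 1.80e-4 m/s × 86400 s/d = 15.55 m/d
Specific discharge q = 15.55 × 0.011 = 0.1711 m/d
Seepage velocity v = q / n = 0.1711 / 0.30 = 0.5702 m/d
L = v × T = 0.5702 × 400 = 228.1 m

228 m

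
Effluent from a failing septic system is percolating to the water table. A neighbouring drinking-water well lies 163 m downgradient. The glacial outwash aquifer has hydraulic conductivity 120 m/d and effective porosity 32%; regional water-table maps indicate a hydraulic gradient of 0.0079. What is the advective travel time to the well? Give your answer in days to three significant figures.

55.0 days

q = Ki = 120 × 0.0079 = 0.9480 m/d
v = Ki/n = 120·0.0079/0.32 = 2.963 m/d
t = L / v = 163 / 2.963 = 55.02 d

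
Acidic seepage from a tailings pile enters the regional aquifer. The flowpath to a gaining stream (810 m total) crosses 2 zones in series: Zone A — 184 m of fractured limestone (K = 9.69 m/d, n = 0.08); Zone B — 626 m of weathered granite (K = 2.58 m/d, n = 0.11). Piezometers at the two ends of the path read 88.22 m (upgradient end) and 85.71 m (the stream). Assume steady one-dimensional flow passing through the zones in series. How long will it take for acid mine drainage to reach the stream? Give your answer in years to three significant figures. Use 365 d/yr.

23.9 years

Total head drop ΔH = 88.22 − 85.71 = 2.51 m
Continuity: the same q passes through each zone, so ΔH = q·Σ(L_j/K_j) — the zones act as resistances in series.
Σ(L/K) = 184/9.69 + 626/2.58 = 18.99 + 242.6 = 261.6 d
q = ΔH / Σ(L/K) = 2.51 / 261.6 = 0.009594 m/d (same in every zone)
Zone A: v = q/n = 0.009594/0.08 = 0.1199 m/d → t_A = 184/0.1199 = 1534 d
Zone B: v = q/n = 0.009594/0.11 = 0.08722 m/d → t_B = 626/0.08722 = 7177 d
Total t = 1534 + 7177 = 8712 d
   = 8712 / 365 = 23.9 yr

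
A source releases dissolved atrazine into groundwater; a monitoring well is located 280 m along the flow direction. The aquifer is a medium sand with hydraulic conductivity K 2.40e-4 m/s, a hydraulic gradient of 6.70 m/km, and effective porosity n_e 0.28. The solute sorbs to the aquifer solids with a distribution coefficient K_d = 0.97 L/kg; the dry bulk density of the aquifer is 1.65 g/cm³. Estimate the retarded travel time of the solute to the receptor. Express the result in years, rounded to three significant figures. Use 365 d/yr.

K = 2.40e-4 m/s × 86400 s/d = 20.74 m/d
Specific discharge q = 20.74 × 0.0067 = 0.1389 m/d
Seepage velocity v = q / n = 0.1389 / 0.28 = 0.4962 m/d
Retardation R = 1 + ρ_b·K_d/n = 1 + 1.65×0.97/0.28 = 6.716
Contaminant velocity v_c = v/R = 0.4962/6.716 = 0.07388 m/d
t = L/v_c = 280/0.07388 = 3790 d
   = 3790/365 = 10.4 yr

10.4 years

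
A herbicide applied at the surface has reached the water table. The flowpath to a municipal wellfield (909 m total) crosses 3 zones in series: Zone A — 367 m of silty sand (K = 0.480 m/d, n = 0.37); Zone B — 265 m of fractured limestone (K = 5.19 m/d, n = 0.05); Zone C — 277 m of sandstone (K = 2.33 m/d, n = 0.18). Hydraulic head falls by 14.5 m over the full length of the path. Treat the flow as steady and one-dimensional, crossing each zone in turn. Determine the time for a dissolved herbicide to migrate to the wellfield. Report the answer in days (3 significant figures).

12800 days

Steady 1-D flow in series ⇒ the Darcy flux q is identical in every zone and the zone head losses add (resistances L/K in series).
Σ(L/K) = 367/0.480 + 265/5.19 + 277/2.33 = 764.6 + 51.06 + 118.9 = 934.5 d
q = ΔH / Σ(L/K) = 14.5 / 934.5 = 0.01552 m/d (same in every zone)
Zone A: v = q/n = 0.01552/0.37 = 0.04193 m/d → t_A = 367/0.04193 = 8752 d
Zone B: v = q/n = 0.01552/0.05 = 0.3103 m/d → t_B = 265/0.3103 = 854.0 d
Zone C: v = q/n = 0.01552/0.18 = 0.08620 m/d → t_C = 277/0.08620 = 3213 d
Total t = 8752 + 854.0 + 3213 = 12820 d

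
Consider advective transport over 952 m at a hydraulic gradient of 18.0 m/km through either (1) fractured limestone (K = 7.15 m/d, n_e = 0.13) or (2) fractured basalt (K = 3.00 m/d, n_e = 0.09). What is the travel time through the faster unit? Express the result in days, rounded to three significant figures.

Unit 1 (fractured limestone): v = 7.15×0.018/0.13 = 0.9900 m/d, t = 952/0.9900 = 961.6 d
Unit 2 (fractured basalt): v = 3.00×0.018/0.09 = 0.6000 m/d, t = 952/0.6000 = 1587 d
Faster unit: t = 962 d

962 days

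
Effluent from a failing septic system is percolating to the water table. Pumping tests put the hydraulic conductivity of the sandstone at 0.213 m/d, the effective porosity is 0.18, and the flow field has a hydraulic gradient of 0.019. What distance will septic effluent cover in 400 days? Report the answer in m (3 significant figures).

Darcy flux q = K·i = 0.213 × 0.019 = 0.004047 m/d
Average linear velocity = 0.004047 / 0.18 = 0.02248 m/d
L = v × T = 0.02248 × 400 = 8.993 m

8.99 m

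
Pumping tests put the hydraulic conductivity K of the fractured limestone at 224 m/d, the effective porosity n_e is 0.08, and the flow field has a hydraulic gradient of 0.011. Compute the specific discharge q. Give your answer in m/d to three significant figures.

2.46 m/d

q = Ki = 224 × 0.011 = 2.464 m/d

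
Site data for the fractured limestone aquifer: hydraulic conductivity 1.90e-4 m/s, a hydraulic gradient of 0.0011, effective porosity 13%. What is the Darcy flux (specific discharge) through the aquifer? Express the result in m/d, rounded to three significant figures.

K = 1.90e-4 m/s × 86400 s/d = 16.42 m/d
Specific discharge q = 16.42 × 0.0011 = 0.01806 m/d

0.0181 m/d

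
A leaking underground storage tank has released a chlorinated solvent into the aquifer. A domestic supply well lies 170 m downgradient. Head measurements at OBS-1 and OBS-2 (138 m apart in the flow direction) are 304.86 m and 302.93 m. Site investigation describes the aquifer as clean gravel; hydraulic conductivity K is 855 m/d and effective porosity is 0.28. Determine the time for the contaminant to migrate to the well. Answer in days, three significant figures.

3.98 days

Hydraulic gradient i = (304.86 − 302.93) / 138 = 1.93 / 138 = 0.01399
Darcy flux q = K·i = 855 × 0.01399 = 11.96 m/d
Average linear velocity = 11.96 / 0.28 = 42.71 m/d
t = L / v = 170 / 42.71 = 3.981 d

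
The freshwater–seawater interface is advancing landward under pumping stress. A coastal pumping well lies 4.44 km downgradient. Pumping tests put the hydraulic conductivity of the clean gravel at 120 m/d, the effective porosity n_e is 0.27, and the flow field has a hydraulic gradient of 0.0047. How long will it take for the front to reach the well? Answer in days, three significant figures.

2130 days

Specific discharge q = 120 × 0.0047 = 0.5640 m/d
Seepage velocity v = q / n = 0.5640 / 0.27 = 2.089 m/d
L = 4.44 km = 4440 m
t = L / v = 4440 / 2.089 = 2126 d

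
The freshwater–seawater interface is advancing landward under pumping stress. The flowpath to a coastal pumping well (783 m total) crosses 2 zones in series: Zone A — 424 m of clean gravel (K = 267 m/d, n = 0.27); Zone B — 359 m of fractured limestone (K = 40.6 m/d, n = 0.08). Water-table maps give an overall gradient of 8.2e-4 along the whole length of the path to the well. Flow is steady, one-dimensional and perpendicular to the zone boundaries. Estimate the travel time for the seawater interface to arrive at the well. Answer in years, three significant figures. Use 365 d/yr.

6.37 years

For zones in series the flux q is common to all zones; the equivalent conductivity is the harmonic (thickness-weighted) mean, K_eq = L_total / Σ(L_j/K_j).
Σ(L/K) = 424/267 + 359/40.6 = 1.588 + 8.842 = 10.43 d
K_eq = L_total / Σ(L/K) = 783 / 10.43 = 75.07 m/d
q = K_eq · i = 75.07 × 8.2e-4 = 0.06156 m/d (same in every zone)
Zone A: v = q/n = 0.06156/0.27 = 0.2280 m/d → t_A = 424/0.2280 = 1860 d
Zone B: v = q/n = 0.06156/0.08 = 0.7695 m/d → t_B = 359/0.7695 = 466.6 d
Total t = 1860 + 466.6 = 2326 d
   = 2326 / 365 = 6.37 yr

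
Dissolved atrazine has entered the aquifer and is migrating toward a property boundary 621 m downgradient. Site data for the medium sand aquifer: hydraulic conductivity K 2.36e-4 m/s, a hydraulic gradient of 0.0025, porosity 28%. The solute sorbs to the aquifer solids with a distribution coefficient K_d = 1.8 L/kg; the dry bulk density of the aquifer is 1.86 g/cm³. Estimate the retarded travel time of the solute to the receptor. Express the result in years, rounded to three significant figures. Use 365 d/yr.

121 years

K = 2.36e-4 m/s × 86400 s/d = 20.39 m/d
Specific discharge q = 20.39 × 0.0025 = 0.05098 m/d
Seepage velocity v = q / n = 0.05098 / 0.28 = 0.1821 m/d
Retardation R = 1 + ρ_b·K_d/n = 1 + 1.86×1.8/0.28 = 12.96
Contaminant velocity v_c = v/R = 0.1821/12.96 = 0.01405 m/d
t = L/v_c = 621/0.01405 = 44200 d
   = 44200/365 = 121 yr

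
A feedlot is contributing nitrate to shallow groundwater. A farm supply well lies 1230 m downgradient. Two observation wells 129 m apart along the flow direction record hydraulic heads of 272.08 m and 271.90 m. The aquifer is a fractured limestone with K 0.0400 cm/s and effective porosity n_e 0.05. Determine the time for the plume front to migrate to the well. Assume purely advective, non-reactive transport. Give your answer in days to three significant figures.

Hydraulic gradient i = (272.08 − 271.90) / 129 = 0.18 / 129 = 0.001395
K = 0.0400 cm/s × 864 = 34.56 m/d
q = Ki = 34.56 × 0.001395 = 0.04822 m/d
Seepage velocity v = q / n = 0.04822 / 0.05 = 0.9645 m/d
t = L / v = 1230 / 0.9645 = 1275 d

1280 days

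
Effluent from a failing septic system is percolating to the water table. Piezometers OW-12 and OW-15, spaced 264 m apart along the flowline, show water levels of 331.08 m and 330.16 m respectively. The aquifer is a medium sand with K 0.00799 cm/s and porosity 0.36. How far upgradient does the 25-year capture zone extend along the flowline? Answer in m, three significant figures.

Hydraulic gradient i = (331.08 − 330.16) / 264 = 0.92 / 264 = 0.003485
K = 0.00799 cm/s × 864 = 6.903 m/d
q = Ki = 6.903 × 0.003485 = 0.02406 m/d
Average linear velocity = 0.02406 / 0.36 = 0.06683 m/d
T = 25 yr × 365 = 9125 d
L = v × T = 0.06683 × 9125 = 609.8 m

610 m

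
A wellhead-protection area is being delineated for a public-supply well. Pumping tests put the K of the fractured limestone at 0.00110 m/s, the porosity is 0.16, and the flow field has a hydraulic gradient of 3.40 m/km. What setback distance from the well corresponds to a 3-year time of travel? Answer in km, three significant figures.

K = 0.00110 m/s × 86400 s/d = 95.04 m/d
q = Ki = 95.04 × 0.0034 = 0.3231 m/d
Seepage velocity v = q / n = 0.3231 / 0.16 = 2.020 m/d
T = 3 yr × 365 = 1095 d
L = v × T = 2.020 × 1095 = 2211 m
   = 2.21 km

2.21 km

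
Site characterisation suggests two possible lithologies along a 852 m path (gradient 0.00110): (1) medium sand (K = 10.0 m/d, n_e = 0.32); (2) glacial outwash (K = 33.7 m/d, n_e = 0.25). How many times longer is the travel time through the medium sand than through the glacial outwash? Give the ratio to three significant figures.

4.31

Unit 1 (medium sand): v = 10.0×0.0011/0.32 = 0.03438 m/d, t = 852/0.03438 = 24790 d
Unit 2 (glacial outwash): v = 33.7×0.0011/0.25 = 0.1483 m/d, t = 852/0.1483 = 5746 d
t(medium sand) / t(glacial outwash) = 24790/5746 = 4.31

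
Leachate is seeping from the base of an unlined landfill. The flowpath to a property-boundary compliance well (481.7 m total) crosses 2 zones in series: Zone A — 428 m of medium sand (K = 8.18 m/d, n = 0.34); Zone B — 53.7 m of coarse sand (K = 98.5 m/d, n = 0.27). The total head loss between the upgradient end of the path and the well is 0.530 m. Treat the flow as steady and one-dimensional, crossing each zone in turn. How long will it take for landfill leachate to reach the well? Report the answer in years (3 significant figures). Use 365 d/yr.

Continuity: the same q passes through each zone, so ΔH = q·Σ(L_j/K_j) — the zones act as resistances in series.
Σ(L/K) = 428/8.18 + 53.7/98.5 = 52.32 + 0.5452 = 52.87 d
q = ΔH / Σ(L/K) = 0.530 / 52.87 = 0.01002 m/d (same in every zone)
Zone A: v = q/n = 0.01002/0.34 = 0.02949 m/d → t_A = 428/0.02949 = 14520 d
Zone B: v = q/n = 0.01002/0.27 = 0.03713 m/d → t_B = 53.7/0.03713 = 1446 d
Total t = 14520 + 1446 = 15960 d
   = 15960 / 365 = 43.7 yr

43.7 years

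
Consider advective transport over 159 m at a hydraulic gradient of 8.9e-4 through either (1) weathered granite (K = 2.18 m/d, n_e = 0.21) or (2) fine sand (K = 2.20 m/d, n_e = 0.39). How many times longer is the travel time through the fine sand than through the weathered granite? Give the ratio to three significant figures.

Unit 1 (weathered granite): v = 2.18×8.9e-4/0.21 = 0.009239 m/d, t = 159/0.009239 = 17210 d
Unit 2 (fine sand): v = 2.20×8.9e-4/0.39 = 0.005021 m/d, t = 159/0.005021 = 31670 d
t(fine sand) / t(weathered granite) = 31670/17210 = 1.84

1.84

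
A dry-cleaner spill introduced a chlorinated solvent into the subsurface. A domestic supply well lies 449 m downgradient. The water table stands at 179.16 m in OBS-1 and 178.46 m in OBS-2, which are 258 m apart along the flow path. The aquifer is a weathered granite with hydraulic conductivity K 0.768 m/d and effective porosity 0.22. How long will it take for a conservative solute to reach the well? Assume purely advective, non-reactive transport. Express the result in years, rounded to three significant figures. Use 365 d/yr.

Hydraulic gradient i = (179.16 − 178.46) / 258 = 0.70 / 258 = 0.002713
q = Ki = 0.768 × 0.002713 = 0.002084 m/d
v = Ki/n = 0.768·0.002713/0.22 = 0.009471 m/d
t = L / v = 449 / 0.009471 = 47410 d
   = 47410 / 365 = 130 yr

130 years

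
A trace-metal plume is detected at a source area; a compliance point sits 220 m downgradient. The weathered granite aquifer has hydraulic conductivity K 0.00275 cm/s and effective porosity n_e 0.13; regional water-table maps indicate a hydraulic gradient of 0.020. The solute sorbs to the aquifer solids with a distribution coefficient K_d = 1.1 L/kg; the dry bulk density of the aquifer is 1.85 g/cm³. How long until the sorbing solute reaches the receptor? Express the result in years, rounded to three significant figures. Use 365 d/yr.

K = 0.00275 cm/s × 864 = 2.376 m/d
q = Ki = 2.376 × 0.020 = 0.04752 m/d
v_s = q/n_e = 0.04752/0.13 = 0.3655 m/d
Retardation R = 1 + ρ_b·K_d/n = 1 + 1.85×1.1/0.13 = 16.65
Contaminant velocity v_c = v/R = 0.3655/16.65 = 0.02195 m/d
t = L/v_c = 220/0.02195 = 10020 d
   = 10020/365 = 27.5 yr

27.5 years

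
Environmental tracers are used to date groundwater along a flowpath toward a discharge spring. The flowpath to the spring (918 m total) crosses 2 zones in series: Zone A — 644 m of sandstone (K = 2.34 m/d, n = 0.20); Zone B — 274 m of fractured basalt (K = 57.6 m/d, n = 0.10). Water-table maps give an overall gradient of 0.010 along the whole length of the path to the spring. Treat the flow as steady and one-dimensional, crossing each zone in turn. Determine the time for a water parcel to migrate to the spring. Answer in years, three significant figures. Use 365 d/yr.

13.1 years

Continuity: the same q passes through each zone, so ΔH = q·Σ(L_j/K_j) — the zones act as resistances in series.
Σ(L/K) = 644/2.34 + 274/57.6 = 275.2 + 4.757 = 280.0 d
K_eq = L_total / Σ(L/K) = 918 / 280.0 = 3.279 m/d
q = K_eq · i = 3.279 × 0.010 = 0.03279 m/d (same in every zone)
Zone A: v = q/n = 0.03279/0.20 = 0.1639 m/d → t_A = 644/0.1639 = 3928 d
Zone B: v = q/n = 0.03279/0.10 = 0.3279 m/d → t_B = 274/0.3279 = 835.6 d
Total t = 3928 + 835.6 = 4764 d
   = 4764 / 365 = 13.1 yr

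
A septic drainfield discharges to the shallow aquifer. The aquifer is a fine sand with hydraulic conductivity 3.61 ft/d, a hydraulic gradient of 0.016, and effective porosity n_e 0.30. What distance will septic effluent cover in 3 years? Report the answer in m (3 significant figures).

K = 3.61 ft/d × 0.3048 = 1.100 m/d
Darcy flux q = K·i = 1.100 × 0.016 = 0.01761 m/d
v = Ki/n = 1.100·0.016/0.30 = 0.05868 m/d
T = 3 yr × 365 = 1095 d
L = v × T = 0.05868 × 1095 = 64.26 m

64.3 m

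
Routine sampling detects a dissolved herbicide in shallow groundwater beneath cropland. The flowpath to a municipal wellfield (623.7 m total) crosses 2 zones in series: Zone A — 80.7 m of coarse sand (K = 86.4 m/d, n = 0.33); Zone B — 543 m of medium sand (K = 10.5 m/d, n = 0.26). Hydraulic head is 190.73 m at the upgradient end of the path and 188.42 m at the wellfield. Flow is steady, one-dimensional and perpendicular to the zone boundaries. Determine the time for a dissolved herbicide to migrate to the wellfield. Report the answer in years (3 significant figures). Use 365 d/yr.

10.5 years

Total head drop ΔH = 190.73 − 188.42 = 2.31 m
Continuity: the same q passes through each zone, so ΔH = q·Σ(L_j/K_j) — the zones act as resistances in series.
Σ(L/K) = 80.7/86.4 + 543/10.5 = 0.9340 + 51.71 = 52.65 d
q = ΔH / Σ(L/K) = 2.31 / 52.65 = 0.04388 m/d (same in every zone)
Zone A: v = q/n = 0.04388/0.33 = 0.1330 m/d → t_A = 80.7/0.1330 = 607.0 d
Zone B: v = q/n = 0.04388/0.26 = 0.1688 m/d → t_B = 543/0.1688 = 3218 d
Total t = 607.0 + 3218 = 3825 d
   = 3825 / 365 = 10.5 yr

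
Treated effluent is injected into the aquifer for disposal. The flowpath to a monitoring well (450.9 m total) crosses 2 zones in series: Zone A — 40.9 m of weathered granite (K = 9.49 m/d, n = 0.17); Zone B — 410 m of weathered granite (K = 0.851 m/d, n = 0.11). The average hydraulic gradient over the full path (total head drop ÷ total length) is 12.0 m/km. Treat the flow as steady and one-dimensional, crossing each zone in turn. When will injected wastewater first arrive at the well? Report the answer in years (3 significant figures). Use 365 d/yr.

12.8 years

For zones in series the flux q is common to all zones; the equivalent conductivity is the harmonic (thickness-weighted) mean, K_eq = L_total / Σ(L_j/K_j).
Σ(L/K) = 40.9/9.49 + 410/0.851 = 4.310 + 481.8 = 486.1 d
K_eq = L_total / Σ(L/K) = 450.9 / 486.1 = 0.9276 m/d
q = K_eq · i = 0.9276 × 0.012 = 0.01113 m/d (same in every zone)
Zone A: v = q/n = 0.01113/0.17 = 0.06548 m/d → t_A = 40.9/0.06548 = 624.6 d
Zone B: v = q/n = 0.01113/0.11 = 0.1012 m/d → t_B = 410/0.1012 = 4052 d
Total t = 624.6 + 4052 = 4676 d
   = 4676 / 365 = 12.8 yr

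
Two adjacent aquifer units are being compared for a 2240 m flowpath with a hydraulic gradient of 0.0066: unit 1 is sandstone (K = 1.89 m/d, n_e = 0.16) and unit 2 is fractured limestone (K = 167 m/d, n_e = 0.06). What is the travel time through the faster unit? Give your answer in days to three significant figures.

122 days

Unit 1 (sandstone): v = 1.89×0.0066/0.16 = 0.07796 m/d, t = 2240/0.07796 = 28730 d
Unit 2 (fractured limestone): v = 167×0.0066/0.06 = 18.37 m/d, t = 2240/18.37 = 121.9 d
Faster unit: t = 122 d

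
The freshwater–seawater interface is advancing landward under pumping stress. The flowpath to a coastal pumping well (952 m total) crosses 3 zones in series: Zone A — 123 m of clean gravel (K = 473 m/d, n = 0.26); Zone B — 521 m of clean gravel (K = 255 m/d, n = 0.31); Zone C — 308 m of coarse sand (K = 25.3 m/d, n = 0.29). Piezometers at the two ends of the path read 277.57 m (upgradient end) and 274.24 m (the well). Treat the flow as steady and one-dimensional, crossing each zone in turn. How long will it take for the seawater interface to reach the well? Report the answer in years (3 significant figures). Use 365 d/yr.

Total head drop ΔH = 277.57 − 274.24 = 3.33 m
Steady 1-D flow in series ⇒ the Darcy flux q is identical in every zone and the zone head losses add (resistances L/K in series).
Σ(L/K) = 123/473 + 521/255 + 308/25.3 = 0.2600 + 2.043 + 12.17 = 14.48 d
q = ΔH / Σ(L/K) = 3.33 / 14.48 = 0.2300 m/d (same in every zone)
Zone A: v = q/n = 0.2300/0.26 = 0.8847 m/d → t_A = 123/0.8847 = 139.0 d
Zone B: v = q/n = 0.2300/0.31 = 0.7420 m/d → t_B = 521/0.7420 = 702.2 d
Zone C: v = q/n = 0.2300/0.29 = 0.7932 m/d → t_C = 308/0.7932 = 388.3 d
Total t = 139.0 + 702.2 + 388.3 = 1230 d
   = 1230 / 365 = 3.37 yr

3.37 years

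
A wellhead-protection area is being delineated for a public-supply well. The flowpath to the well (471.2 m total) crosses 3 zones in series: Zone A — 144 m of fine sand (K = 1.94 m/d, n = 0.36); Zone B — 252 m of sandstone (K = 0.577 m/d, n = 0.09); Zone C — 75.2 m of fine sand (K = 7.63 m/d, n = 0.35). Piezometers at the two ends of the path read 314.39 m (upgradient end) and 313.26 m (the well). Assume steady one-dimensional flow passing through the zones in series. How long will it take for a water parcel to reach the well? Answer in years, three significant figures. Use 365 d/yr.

Total head drop ΔH = 314.39 − 313.26 = 1.13 m
Steady 1-D flow in series ⇒ the Darcy flux q is identical in every zone and the zone head losses add (resistances L/K in series).
Σ(L/K) = 144/1.94 + 252/0.577 + 75.2/7.63 = 74.23 + 436.7 + 9.856 = 520.8 d
q = ΔH / Σ(L/K) = 1.13 / 520.8 = 0.002170 m/d (same in every zone)
Zone A: v = q/n = 0.002170/0.36 = 0.006027 m/d → t_A = 144/0.006027 = 23890 d
Zone B: v = q/n = 0.002170/0.09 = 0.02411 m/d → t_B = 252/0.02411 = 10450 d
Zone C: v = q/n = 0.002170/0.35 = 0.006199 m/d → t_C = 75.2/0.006199 = 12130 d
Total t = 23890 + 10450 + 12130 = 46480 d
   = 46480 / 365 = 127 yr

127 years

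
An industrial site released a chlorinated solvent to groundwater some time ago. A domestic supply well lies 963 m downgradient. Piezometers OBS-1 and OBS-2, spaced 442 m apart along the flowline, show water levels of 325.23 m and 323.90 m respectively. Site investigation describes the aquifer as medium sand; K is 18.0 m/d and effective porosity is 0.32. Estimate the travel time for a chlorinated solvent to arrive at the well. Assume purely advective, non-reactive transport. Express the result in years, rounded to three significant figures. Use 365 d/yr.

15.6 years

Hydraulic gradient i = (325.23 − 323.90) / 442 = 1.33 / 442 = 0.003009
Darcy flux q = K·i = 18.0 × 0.003009 = 0.05416 m/d
Average linear velocity = 0.05416 / 0.32 = 0.1693 m/d
t = L / v = 963 / 0.1693 = 5690 d
   = 5690 / 365 = 15.6 yr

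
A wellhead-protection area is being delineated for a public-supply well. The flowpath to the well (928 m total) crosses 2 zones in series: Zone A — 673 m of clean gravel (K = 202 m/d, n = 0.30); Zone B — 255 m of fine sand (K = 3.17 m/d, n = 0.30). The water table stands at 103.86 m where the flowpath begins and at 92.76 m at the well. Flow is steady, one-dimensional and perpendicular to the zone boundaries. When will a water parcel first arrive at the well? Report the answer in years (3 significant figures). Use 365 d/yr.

5.76 years

Total head drop ΔH = 103.86 − 92.76 = 11.10 m
Continuity: the same q passes through each zone, so ΔH = q·Σ(L_j/K_j) — the zones act as resistances in series.
Σ(L/K) = 673/202 + 255/3.17 = 3.332 + 80.44 = 83.77 d
q = ΔH / Σ(L/K) = 11.10 / 83.77 = 0.1325 m/d (same in every zone)
Zone A: v = q/n = 0.1325/0.30 = 0.4417 m/d → t_A = 673/0.4417 = 1524 d
Zone B: v = q/n = 0.1325/0.30 = 0.4417 m/d → t_B = 255/0.4417 = 577.4 d
Total t = 1524 + 577.4 = 2101 d
   = 2101 / 365 = 5.76 yr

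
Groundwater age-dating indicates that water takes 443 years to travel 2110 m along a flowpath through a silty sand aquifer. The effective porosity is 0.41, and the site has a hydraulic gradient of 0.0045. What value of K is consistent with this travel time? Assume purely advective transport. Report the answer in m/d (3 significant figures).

t = 443 years = 161700 d
v = L / t = 2110 / 161700 = 0.01305 m/d
K = v · n / i = 0.01305 × 0.41 / 0.0045 = 1.19 m/d

1.19 m/d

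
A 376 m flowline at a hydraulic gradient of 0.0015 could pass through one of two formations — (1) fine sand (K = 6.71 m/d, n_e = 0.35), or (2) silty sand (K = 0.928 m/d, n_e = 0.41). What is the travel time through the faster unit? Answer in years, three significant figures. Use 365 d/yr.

35.8 years

Unit 1 (fine sand): v = 6.71×0.0015/0.35 = 0.02876 m/d, t = 376/0.02876 = 13080 d
Unit 2 (silty sand): v = 0.928×0.0015/0.41 = 0.003395 m/d, t = 376/0.003395 = 110700 d
Faster: 13080 d / 365 = 35.8 yr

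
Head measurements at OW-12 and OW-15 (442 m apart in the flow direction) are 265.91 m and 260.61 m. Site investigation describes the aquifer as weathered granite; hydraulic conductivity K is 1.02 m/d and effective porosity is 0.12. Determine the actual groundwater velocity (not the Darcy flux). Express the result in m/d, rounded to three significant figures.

0.102 m/d

Hydraulic gradient i = (265.91 − 260.61) / 442 = 5.30 / 442 = 0.01199
Specific discharge q = 1.02 × 0.01199 = 0.01223 m/d
v = Ki/n = 1.02·0.01199/0.12 = 0.1019 m/d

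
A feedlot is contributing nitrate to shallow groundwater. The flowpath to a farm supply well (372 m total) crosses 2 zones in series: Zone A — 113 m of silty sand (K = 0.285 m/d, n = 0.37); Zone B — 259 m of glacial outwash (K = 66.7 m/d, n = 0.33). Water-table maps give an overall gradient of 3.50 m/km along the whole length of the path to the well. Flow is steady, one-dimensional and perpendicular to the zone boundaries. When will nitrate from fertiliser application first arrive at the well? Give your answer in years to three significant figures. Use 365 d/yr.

107 years

For zones in series the flux q is common to all zones; the equivalent conductivity is the harmonic (thickness-weighted) mean, K_eq = L_total / Σ(L_j/K_j).
Σ(L/K) = 113/0.285 + 259/66.7 = 396.5 + 3.883 = 400.4 d
K_eq = L_total / Σ(L/K) = 372 / 400.4 = 0.9291 m/d
q = K_eq · i = 0.9291 × 0.0035 = 0.003252 m/d (same in every zone)
Zone A: v = q/n = 0.003252/0.37 = 0.008789 m/d → t_A = 113/0.008789 = 12860 d
Zone B: v = q/n = 0.003252/0.33 = 0.009854 m/d → t_B = 259/0.009854 = 26280 d
Total t = 12860 + 26280 = 39140 d
   = 39140 / 365 = 107 yr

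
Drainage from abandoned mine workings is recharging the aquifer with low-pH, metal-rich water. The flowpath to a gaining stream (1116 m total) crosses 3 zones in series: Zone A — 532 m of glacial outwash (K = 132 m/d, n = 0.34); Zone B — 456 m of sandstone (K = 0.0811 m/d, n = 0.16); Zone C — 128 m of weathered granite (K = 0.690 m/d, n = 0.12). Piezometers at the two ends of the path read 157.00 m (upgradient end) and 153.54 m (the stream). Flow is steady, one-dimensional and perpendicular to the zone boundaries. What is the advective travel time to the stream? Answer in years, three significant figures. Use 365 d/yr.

Total head drop ΔH = 157.00 − 153.54 = 3.46 m
Steady 1-D flow in series ⇒ the Darcy flux q is identical in every zone and the zone head losses add (resistances L/K in series).
Σ(L/K) = 532/132 + 456/0.0811 + 128/0.690 = 4.030 + 5623 + 185.5 = 5812 d
q = ΔH / Σ(L/K) = 3.46 / 5812 = 5.953e-4 m/d (same in every zone)
Zone A: v = q/n = 5.953e-4/0.34 = 0.001751 m/d → t_A = 532/0.001751 = 303800 d
Zone B: v = q/n = 5.953e-4/0.16 = 0.003721 m/d → t_B = 456/0.003721 = 122600 d
Zone C: v = q/n = 5.953e-4/0.12 = 0.004961 m/d → t_C = 128/0.004961 = 25800 d
Total t = 303800 + 122600 + 25800 = 452200 d
   = 452200 / 365 = 1240 yr

1240 years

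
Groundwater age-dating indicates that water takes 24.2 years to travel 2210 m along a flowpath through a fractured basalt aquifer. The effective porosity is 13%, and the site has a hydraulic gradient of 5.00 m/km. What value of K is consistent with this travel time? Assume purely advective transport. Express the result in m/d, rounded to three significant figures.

t = 24.2 years = 8833 d
v = L / t = 2210 / 8833 = 0.2502 m/d
K = v · n / i = 0.2502 × 0.13 / 0.0050 = 6.51 m/d

6.51 m/d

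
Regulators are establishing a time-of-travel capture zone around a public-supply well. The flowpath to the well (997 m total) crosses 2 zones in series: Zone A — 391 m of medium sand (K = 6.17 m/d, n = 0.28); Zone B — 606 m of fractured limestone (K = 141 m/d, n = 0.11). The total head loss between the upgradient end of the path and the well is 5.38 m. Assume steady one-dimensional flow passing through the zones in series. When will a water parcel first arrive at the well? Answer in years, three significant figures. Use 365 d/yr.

6.07 years

Continuity: the same q passes through each zone, so ΔH = q·Σ(L_j/K_j) — the zones act as resistances in series.
Σ(L/K) = 391/6.17 + 606/141 = 63.37 + 4.298 = 67.67 d
q = ΔH / Σ(L/K) = 5.38 / 67.67 = 0.07950 m/d (same in every zone)
Zone A: v = q/n = 0.07950/0.28 = 0.2839 m/d → t_A = 391/0.2839 = 1377 d
Zone B: v = q/n = 0.07950/0.11 = 0.7228 m/d → t_B = 606/0.7228 = 838.4 d
Total t = 1377 + 838.4 = 2215 d
   = 2215 / 365 = 6.07 yr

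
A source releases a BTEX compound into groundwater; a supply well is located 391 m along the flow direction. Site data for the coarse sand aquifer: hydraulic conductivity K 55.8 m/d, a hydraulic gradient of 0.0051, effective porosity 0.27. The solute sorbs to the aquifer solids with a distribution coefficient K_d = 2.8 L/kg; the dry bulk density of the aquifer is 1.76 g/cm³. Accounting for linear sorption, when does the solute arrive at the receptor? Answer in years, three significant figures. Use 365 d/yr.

19.6 years

Specific discharge q = 55.8 × 0.0051 = 0.2846 m/d
v = Ki/n = 55.8·0.0051/0.27 = 1.054 m/d
Retardation R = 1 + ρ_b·K_d/n = 1 + 1.76×2.8/0.27 = 19.25
Contaminant velocity v_c = v/R = 1.054/19.25 = 0.05475 m/d
t = L/v_c = 391/0.05475 = 7142 d
   = 7142/365 = 19.6 yr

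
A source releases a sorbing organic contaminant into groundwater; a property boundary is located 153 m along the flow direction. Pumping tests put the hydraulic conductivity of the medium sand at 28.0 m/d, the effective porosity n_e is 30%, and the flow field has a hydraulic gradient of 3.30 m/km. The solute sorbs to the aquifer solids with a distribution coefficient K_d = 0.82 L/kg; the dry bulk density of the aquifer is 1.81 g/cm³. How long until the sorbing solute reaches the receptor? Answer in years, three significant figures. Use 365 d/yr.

q = Ki = 28.0 × 0.0033 = 0.09240 m/d
Seepage velocity v = q / n = 0.09240 / 0.30 = 0.3080 m/d
Retardation R = 1 + ρ_b·K_d/n = 1 + 1.81×0.82/0.30 = 5.947
Contaminant velocity v_c = v/R = 0.3080/5.947 = 0.05179 m/d
t = L/v_c = 153/0.05179 = 2954 d
   = 2954/365 = 8.09 yr

8.09 years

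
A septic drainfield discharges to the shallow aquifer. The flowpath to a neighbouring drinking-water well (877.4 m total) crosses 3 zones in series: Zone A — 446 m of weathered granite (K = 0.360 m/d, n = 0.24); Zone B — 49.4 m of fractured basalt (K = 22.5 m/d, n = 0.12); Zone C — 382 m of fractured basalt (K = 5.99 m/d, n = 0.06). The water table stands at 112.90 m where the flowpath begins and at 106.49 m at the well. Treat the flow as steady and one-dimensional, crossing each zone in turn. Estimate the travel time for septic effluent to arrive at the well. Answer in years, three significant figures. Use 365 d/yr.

Total head drop ΔH = 112.90 − 106.49 = 6.41 m
Continuity: the same q passes through each zone, so ΔH = q·Σ(L_j/K_j) — the zones act as resistances in series.
Σ(L/K) = 446/0.360 + 49.4/22.5 + 382/5.99 = 1239 + 2.196 + 63.77 = 1305 d
q = ΔH / Σ(L/K) = 6.41 / 1305 = 0.004912 m/d (same in every zone)
Zone A: v = q/n = 0.004912/0.24 = 0.02047 m/d → t_A = 446/0.02047 = 21790 d
Zone B: v = q/n = 0.004912/0.12 = 0.04094 m/d → t_B = 49.4/0.04094 = 1207 d
Zone C: v = q/n = 0.004912/0.06 = 0.08187 m/d → t_C = 382/0.08187 = 4666 d
Total t = 21790 + 1207 + 4666 = 27660 d
   = 27660 / 365 = 75.8 yr

75.8 years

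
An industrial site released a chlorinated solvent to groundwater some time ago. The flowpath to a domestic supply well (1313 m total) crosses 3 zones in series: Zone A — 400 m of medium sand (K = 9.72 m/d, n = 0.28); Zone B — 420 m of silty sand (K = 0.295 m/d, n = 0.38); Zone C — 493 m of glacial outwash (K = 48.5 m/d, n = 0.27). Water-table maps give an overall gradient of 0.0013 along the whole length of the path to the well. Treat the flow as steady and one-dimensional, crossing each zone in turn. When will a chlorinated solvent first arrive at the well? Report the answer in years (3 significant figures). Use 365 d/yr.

Steady 1-D flow in series ⇒ the Darcy flux q is identical in every zone and the zone head losses add (resistances L/K in series).
Σ(L/K) = 400/9.72 + 420/0.295 + 493/48.5 = 41.15 + 1424 + 10.16 = 1475 d
K_eq = L_total / Σ(L/K) = 1313 / 1475 = 0.8901 m/d
q = K_eq · i = 0.8901 × 0.0013 = 0.001157 m/d (same in every zone)
Zone A: v = q/n = 0.001157/0.28 = 0.004133 m/d → t_A = 400/0.004133 = 96790 d
Zone B: v = q/n = 0.001157/0.38 = 0.003045 m/d → t_B = 420/0.003045 = 137900 d
Zone C: v = q/n = 0.001157/0.27 = 0.004286 m/d → t_C = 493/0.004286 = 115000 d
Total t = 96790 + 137900 + 115000 = 349700 d
   = 349700 / 365 = 958 yr

958 years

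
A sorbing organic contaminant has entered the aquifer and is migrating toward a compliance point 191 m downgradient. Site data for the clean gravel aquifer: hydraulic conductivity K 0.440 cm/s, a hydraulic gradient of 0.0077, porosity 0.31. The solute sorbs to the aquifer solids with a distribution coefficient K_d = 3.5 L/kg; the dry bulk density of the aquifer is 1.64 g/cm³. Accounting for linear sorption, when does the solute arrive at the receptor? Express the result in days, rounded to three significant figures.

K = 0.440 cm/s × 864 = 380.2 m/d
Darcy flux q = K·i = 380.2 × 0.0077 = 2.927 m/d
Average linear velocity = 2.927 / 0.31 = 9.443 m/d
Retardation R = 1 + ρ_b·K_d/n = 1 + 1.64×3.5/0.31 = 19.52
Contaminant velocity v_c = v/R = 9.443/19.52 = 0.4838 m/d
t = L/v_c = 191/0.4838 = 394.8 d

395 days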